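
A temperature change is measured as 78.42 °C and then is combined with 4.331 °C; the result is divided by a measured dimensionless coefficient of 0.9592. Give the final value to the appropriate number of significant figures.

78.42 °C + 4.331 °C = 82.751 °C; the sum is limited to 2 decimal places (4 s.f.).
Carrying full precision, 82.751 ÷ 0.9592 = 86.2708507089… °C; 0.9592 has 4 s.f., so the result keeps min(4, 4) = 4 s.f.
Rounded to 4 significant figures: 86.27 °C.

86.27 °C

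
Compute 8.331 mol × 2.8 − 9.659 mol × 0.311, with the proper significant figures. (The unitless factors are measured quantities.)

8.331 × 2.8 = 23.3268 → 23 mol (2 s.f., last digit at the 10^0 place).
9.659 × 0.311 = 3.003949 → 3.00 mol (3 s.f., last digit at the 10^-2 place).
Difference: 20.322851 mol; keep the coarser place, 10^0.
Result: 2.0 × 10^1 mol.

2.0 × 10^1 mol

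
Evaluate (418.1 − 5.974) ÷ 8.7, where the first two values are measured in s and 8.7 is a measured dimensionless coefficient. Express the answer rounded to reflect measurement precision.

47 s

418.1 s − 5.974 s = 412.126 s; the difference is limited to 1 decimal place (4 s.f.).
Carrying full precision, 412.126 ÷ 8.7 = 47.3708045977… s; 8.7 has 2 s.f., so the result keeps min(4, 2) = 2 s.f.
Rounded to 2 significant figures: 47 s.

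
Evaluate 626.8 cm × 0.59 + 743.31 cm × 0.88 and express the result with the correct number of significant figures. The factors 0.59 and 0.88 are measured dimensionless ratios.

1.02 × 10^3 cm

626.8 × 0.59 = 369.812 → 3.7 × 10^2 cm (2 s.f., last digit at the 10^1 place).
743.31 × 0.88 = 654.1128 → 6.5 × 10^2 cm (2 s.f., last digit at the 10^1 place).
Sum: 1023.9248 cm; keep the coarser place, 10^1.
Result: 1.02 × 10^3 cm.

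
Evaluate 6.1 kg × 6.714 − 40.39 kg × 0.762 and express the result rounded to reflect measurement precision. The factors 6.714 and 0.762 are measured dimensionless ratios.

6.1 × 6.714 = 40.9554 → 41 kg (2 s.f., last digit at the 10^0 place).
40.39 × 0.762 = 30.77718 → 30.8 kg (3 s.f., last digit at the 10^-1 place).
Difference: 10.17822 kg; keep the coarser place, 10^0.
Result: 10. kg.

10. kg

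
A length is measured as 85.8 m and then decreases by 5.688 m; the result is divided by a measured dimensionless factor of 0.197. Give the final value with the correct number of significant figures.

4.07 × 10^2 m

85.8 m − 5.688 m = 80.112 m; the difference is limited to 1 decimal place (3 s.f.).
Carrying full precision, 80.112 ÷ 0.197 = 406.659898477… m; 0.197 has 3 s.f., so the result keeps min(3, 3) = 3 s.f.
Rounded to 3 significant figures: 4.07 × 10^2 m.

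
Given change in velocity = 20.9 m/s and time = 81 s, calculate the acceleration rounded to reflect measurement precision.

acceleration = 20.9 m/s ÷ 81 s = 0.258024691358… m/s².
20.9 has 3 significant figures; 81 has 2.
Division/multiplication keeps the fewest: 2 significant figures.
Rounded: 0.26 m/s².

0.26 m/s²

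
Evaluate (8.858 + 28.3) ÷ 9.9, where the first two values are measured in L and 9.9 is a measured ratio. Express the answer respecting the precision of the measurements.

3.8 L

8.858 L + 28.3 L = 37.158 L; the sum is limited to 1 decimal place (3 s.f.).
Carrying full precision, 37.158 ÷ 9.9 = 3.75333333333… L; 9.9 has 2 s.f., so the result keeps min(3, 2) = 2 s.f.
Rounded to 2 significant figures: 3.8 L.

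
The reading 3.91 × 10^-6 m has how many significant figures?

3.91 × 10^-6: in scientific notation every digit of the coefficient is significant.

3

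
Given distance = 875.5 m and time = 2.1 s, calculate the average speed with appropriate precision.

average speed = 875.5 m ÷ 2.1 s = 416.904761905… m/s.
875.5 has 4 significant figures; 2.1 has 2.
Division/multiplication keeps the fewest: 2 significant figures.
Rounded: 4.2 × 10² m/s.

4.2 × 10² m/s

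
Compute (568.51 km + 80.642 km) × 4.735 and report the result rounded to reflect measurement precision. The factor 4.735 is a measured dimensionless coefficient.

3074 km

568.51 km + 80.642 km = 649.152 km; the sum is limited to 2 decimal places (5 s.f.).
Carrying full precision, 649.152 × 4.735 = 3073.73472 km; 4.735 has 4 s.f., so the result keeps min(5, 4) = 4 s.f.
Rounded to 4 significant figures: 3074 km.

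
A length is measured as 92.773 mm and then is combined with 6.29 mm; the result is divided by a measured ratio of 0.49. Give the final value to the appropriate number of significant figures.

2.0 × 10^2 mm

92.773 mm + 6.29 mm = 99.063 mm; the sum is limited to 2 decimal places (4 s.f.).
Carrying full precision, 99.063 ÷ 0.49 = 202.169387755… mm; 0.49 has 2 s.f., so the result keeps min(4, 2) = 2 s.f.
Rounded to 2 significant figures: 2.0 × 10^2 mm.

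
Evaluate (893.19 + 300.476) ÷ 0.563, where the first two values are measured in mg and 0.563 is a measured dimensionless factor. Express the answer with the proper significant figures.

893.19 mg + 300.476 mg = 1193.666 mg; the sum is limited to 2 decimal places (6 s.f.).
Carrying full precision, 1193.666 ÷ 0.563 = 2120.18827709… mg; 0.563 has 3 s.f., so the result keeps min(6, 3) = 3 s.f.
Rounded to 3 significant figures: 2.12 × 10^3 mg.

2.12 × 10^3 mg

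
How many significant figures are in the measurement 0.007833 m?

4

0.007833: leading zeros are not significant.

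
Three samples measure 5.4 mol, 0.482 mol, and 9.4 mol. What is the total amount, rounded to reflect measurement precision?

15.3 mol

5.4 mol + 0.482 mol + 9.4 mol = 15.282 mol.
Addition/subtraction keeps the fewest decimal places: 5.4 → 1 decimal place, 0.482 → 3 decimal places, 9.4 → 1 decimal place; limit is 1.
Rounded to 1 decimal place: 15.3 mol.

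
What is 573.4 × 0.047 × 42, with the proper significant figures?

573.4 × 0.047 × 42 = 1131.8916
Multiplication/division keeps the fewest significant figures: 573.4 → 4 s.f., 0.047 → 2 s.f., 42 → 2 s.f.; limit is 2.
Rounded to 2 significant figures: 1.1 × 10^3.

1.1 × 10^3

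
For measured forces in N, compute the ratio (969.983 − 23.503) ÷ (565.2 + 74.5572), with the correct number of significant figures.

1.479

969.983 − 23.503 = 946.480, limited to 3 d.p. → 6 s.f.; 565.2 + 74.5572 = 639.7572, limited to 1 d.p. → 4 s.f.
Carrying full precision, 946.480 ÷ 639.7572 = 1.47943626113…; keep min(6, 4) = 4 s.f.
Rounded to 4 significant figures: 1.479.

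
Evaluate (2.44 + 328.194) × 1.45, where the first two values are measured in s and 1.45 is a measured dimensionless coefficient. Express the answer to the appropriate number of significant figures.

479 s

2.44 s + 328.194 s = 330.634 s; the sum is limited to 2 decimal places (5 s.f.).
Carrying full precision, 330.634 × 1.45 = 479.4193 s; 1.45 has 3 s.f., so the result keeps min(5, 3) = 3 s.f.
Rounded to 3 significant figures: 479 s.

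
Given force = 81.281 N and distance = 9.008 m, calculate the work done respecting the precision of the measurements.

work done = 81.281 N × 9.008 m = 732.179248 J.
81.281 has 5 significant figures; 9.008 has 4.
Division/multiplication keeps the fewest: 4 significant figures.
Rounded: 732.2 J.

732.2 J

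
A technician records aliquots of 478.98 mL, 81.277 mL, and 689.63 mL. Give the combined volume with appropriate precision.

478.98 mL + 81.277 mL + 689.63 mL = 1249.887 mL.
Addition/subtraction keeps the fewest decimal places: 478.98 → 2 decimal places, 81.277 → 3 decimal places, 689.63 → 2 decimal places; limit is 2.
Rounded to 2 decimal places: 1249.89 mL.

1249.89 mL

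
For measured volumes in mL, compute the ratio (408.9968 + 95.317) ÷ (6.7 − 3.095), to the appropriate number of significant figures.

1.4 × 10^2

408.9968 + 95.317 = 504.3138, limited to 3 d.p. → 6 s.f.; 6.7 − 3.095 = 3.605, limited to 1 d.p. → 2 s.f.
Carrying full precision, 504.3138 ÷ 3.605 = 139.892871012…; keep min(6, 2) = 2 s.f.
Rounded to 2 significant figures: 1.4 × 10^2.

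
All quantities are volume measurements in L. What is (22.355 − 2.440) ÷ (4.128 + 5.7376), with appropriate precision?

2.019

22.355 − 2.440 = 19.915, limited to 3 d.p. → 5 s.f.; 4.128 + 5.7376 = 9.8656, limited to 3 d.p. → 4 s.f.
Carrying full precision, 19.915 ÷ 9.8656 = 2.01863039247…; keep min(5, 4) = 4 s.f.
Rounded to 4 significant figures: 2.019.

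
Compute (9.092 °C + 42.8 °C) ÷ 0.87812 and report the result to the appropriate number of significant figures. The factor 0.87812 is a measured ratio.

9.092 °C + 42.8 °C = 51.892 °C; the sum is limited to 1 decimal place (3 s.f.).
Carrying full precision, 51.892 ÷ 0.87812 = 59.0944290074… °C; 0.87812 has 5 s.f., so the result keeps min(3, 5) = 3 s.f.
Rounded to 3 significant figures: 59.1 °C.

59.1 °C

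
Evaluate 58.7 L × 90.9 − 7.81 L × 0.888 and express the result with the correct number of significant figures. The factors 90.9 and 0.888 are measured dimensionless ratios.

5.33 × 10³ L

58.7 × 90.9 = 5335.83 → 5.34 × 10³ L (3 s.f., last digit at the 10^1 place).
7.81 × 0.888 = 6.93528 → 6.94 L (3 s.f., last digit at the 10^-2 place).
Difference: 5328.89472 L; keep the coarser place, 10^1.
Result: 5.33 × 10³ L.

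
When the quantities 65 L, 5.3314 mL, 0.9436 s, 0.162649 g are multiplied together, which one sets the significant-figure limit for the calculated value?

65 L

65 L → 2 s.f.; 5.3314 mL → 5 s.f.; 0.9436 s → 4 s.f.; 0.162649 g → 6 s.f.
The fewest is 2 significant figures, from 65 L.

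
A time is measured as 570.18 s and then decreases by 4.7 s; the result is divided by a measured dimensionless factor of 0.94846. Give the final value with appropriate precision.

5.962 × 10^2 s

570.18 s − 4.7 s = 565.48 s; the difference is limited to 1 decimal place (4 s.f.).
Carrying full precision, 565.48 ÷ 0.94846 = 596.208590768… s; 0.94846 has 5 s.f., so the result keeps min(4, 5) = 4 s.f.
Rounded to 4 significant figures: 5.962 × 10^2 s.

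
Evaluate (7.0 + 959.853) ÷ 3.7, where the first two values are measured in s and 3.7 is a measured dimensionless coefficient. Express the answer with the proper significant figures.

7.0 s + 959.853 s = 966.853 s; the sum is limited to 1 decimal place (4 s.f.).
Carrying full precision, 966.853 ÷ 3.7 = 261.311621622… s; 3.7 has 2 s.f., so the result keeps min(4, 2) = 2 s.f.
Rounded to 2 significant figures: 2.6 × 10² s.

2.6 × 10² s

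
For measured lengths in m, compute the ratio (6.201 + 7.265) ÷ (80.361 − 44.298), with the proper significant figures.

0.37340

6.201 + 7.265 = 13.466, limited to 3 d.p. → 5 s.f.; 80.361 − 44.298 = 36.063, limited to 3 d.p. → 5 s.f.
Carrying full precision, 13.466 ÷ 36.063 = 0.373402101877…; keep min(5, 5) = 5 s.f.
Rounded to 5 significant figures: 0.37340.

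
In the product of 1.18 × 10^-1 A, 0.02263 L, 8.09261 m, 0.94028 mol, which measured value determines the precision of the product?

1.18 × 10^-1 A → 3 s.f.; 0.02263 L → 4 s.f.; 8.09261 m → 6 s.f.; 0.94028 mol → 5 s.f.
The fewest is 3 significant figures, from 1.18 × 10^-1 A.

1.18 × 10^-1 A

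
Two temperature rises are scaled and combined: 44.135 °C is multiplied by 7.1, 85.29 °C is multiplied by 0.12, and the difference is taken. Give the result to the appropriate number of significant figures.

44.135 × 7.1 = 313.3585 → 3.1 × 10² °C (2 s.f., last digit at the 10^1 place).
85.29 × 0.12 = 10.2348 → 1.0 × 10¹ °C (2 s.f., last digit at the 10^0 place).
Difference: 303.1237 °C; keep the coarser place, 10^1.
Result: 3.0 × 10² °C.

3.0 × 10² °C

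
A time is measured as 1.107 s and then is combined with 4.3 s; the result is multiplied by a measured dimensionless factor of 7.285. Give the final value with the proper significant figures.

1.107 s + 4.3 s = 5.407 s; the sum is limited to 1 decimal place (2 s.f.).
Carrying full precision, 5.407 × 7.285 = 39.389995 s; 7.285 has 4 s.f., so the result keeps min(2, 4) = 2 s.f.
Rounded to 2 significant figures: 39 s.

39 s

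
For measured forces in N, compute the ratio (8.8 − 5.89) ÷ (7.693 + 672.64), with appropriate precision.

8.8 − 5.89 = 2.91, limited to 1 d.p. → 2 s.f.; 7.693 + 672.64 = 680.333, limited to 2 d.p. → 5 s.f.
Carrying full precision, 2.91 ÷ 680.333 = 0.00427731713734…; keep min(2, 5) = 2 s.f.
Rounded to 2 significant figures: 4.3 × 10^-3.

4.3 × 10^-3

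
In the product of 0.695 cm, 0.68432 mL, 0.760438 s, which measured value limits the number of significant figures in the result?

0.695 cm → 3 s.f.; 0.68432 mL → 5 s.f.; 0.760438 s → 6 s.f.
The fewest is 3 significant figures, from 0.695 cm.

0.695 cm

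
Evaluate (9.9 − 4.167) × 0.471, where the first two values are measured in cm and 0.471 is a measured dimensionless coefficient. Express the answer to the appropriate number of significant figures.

2.7 cm

9.9 cm − 4.167 cm = 5.733 cm; the difference is limited to 1 decimal place (2 s.f.).
Carrying full precision, 5.733 × 0.471 = 2.700243 cm; 0.471 has 3 s.f., so the result keeps min(2, 3) = 2 s.f.
Rounded to 2 significant figures: 2.7 cm.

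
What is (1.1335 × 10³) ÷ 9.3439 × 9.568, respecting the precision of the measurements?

(1.1335 × 10³) ÷ 9.3439 × 9.568 = 1160.68536692…
Multiplication/division keeps the fewest significant figures: 1.1335 × 10³ → 5 s.f., 9.3439 → 5 s.f., 9.568 → 4 s.f.; limit is 4.
Rounded to 4 significant figures: 1.161 × 10³.

1.161 × 10³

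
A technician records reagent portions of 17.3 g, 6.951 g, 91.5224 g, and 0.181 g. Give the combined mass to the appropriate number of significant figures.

116.0 g

17.3 g + 6.951 g + 91.5224 g + 0.181 g = 115.9544 g.
Addition/subtraction keeps the fewest decimal places: 17.3 → 1 decimal place, 6.951 → 3 decimal places, 91.5224 → 4 decimal places, 0.181 → 3 decimal places; limit is 1.
Rounded to 1 decimal place: 116.0 g.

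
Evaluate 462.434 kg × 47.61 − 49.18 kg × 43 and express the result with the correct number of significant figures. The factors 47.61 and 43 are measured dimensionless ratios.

1.99 × 10⁴ kg

462.434 × 47.61 = 22016.48274 → 2.202 × 10⁴ kg (4 s.f., last digit at the 10^1 place).
49.18 × 43 = 2114.74 → 2.1 × 10³ kg (2 s.f., last digit at the 10^2 place).
Difference: 19901.74274 kg; keep the coarser place, 10^2.
Result: 1.99 × 10⁴ kg.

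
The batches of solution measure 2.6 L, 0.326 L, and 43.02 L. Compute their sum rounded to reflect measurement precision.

45.9 L

2.6 L + 0.326 L + 43.02 L = 45.946 L.
Addition/subtraction keeps the fewest decimal places: 2.6 → 1 decimal place, 0.326 → 3 decimal places, 43.02 → 2 decimal places; limit is 1.
Rounded to 1 decimal place: 45.9 L.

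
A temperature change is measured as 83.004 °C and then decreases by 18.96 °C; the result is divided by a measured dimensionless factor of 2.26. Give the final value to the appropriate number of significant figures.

83.004 °C − 18.96 °C = 64.044 °C; the difference is limited to 2 decimal places (4 s.f.).
Carrying full precision, 64.044 ÷ 2.26 = 28.3380530973… °C; 2.26 has 3 s.f., so the result keeps min(4, 3) = 3 s.f.
Rounded to 3 significant figures: 28.3 °C.

28.3 °C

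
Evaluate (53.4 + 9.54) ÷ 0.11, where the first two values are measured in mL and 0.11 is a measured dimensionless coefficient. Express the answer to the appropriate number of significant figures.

5.7 × 10² mL

53.4 mL + 9.54 mL = 62.94 mL; the sum is limited to 1 decimal place (3 s.f.).
Carrying full precision, 62.94 ÷ 0.11 = 572.181818182… mL; 0.11 has 2 s.f., so the result keeps min(3, 2) = 2 s.f.
Rounded to 2 significant figures: 5.7 × 10² mL.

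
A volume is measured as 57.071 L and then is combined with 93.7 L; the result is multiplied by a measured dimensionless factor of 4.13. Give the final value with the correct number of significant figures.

57.071 L + 93.7 L = 150.771 L; the sum is limited to 1 decimal place (4 s.f.).
Carrying full precision, 150.771 × 4.13 = 622.68423 L; 4.13 has 3 s.f., so the result keeps min(4, 3) = 3 s.f.
Rounded to 3 significant figures: 623 L.

623 L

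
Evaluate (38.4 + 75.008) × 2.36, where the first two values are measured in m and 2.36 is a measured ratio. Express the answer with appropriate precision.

268 m

38.4 m + 75.008 m = 113.408 m; the sum is limited to 1 decimal place (4 s.f.).
Carrying full precision, 113.408 × 2.36 = 267.64288 m; 2.36 has 3 s.f., so the result keeps min(4, 3) = 3 s.f.
Rounded to 3 significant figures: 268 m.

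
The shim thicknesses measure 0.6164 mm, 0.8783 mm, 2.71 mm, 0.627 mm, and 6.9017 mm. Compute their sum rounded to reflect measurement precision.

11.73 mm

0.6164 mm + 0.8783 mm + 2.71 mm + 0.627 mm + 6.9017 mm = 11.7334 mm.
Addition/subtraction keeps the fewest decimal places: 0.6164 → 4 decimal places, 0.8783 → 4 decimal places, 2.71 → 2 decimal places, 0.627 → 3 decimal places, 6.9017 → 4 decimal places; limit is 2.
Rounded to 2 decimal places: 11.73 mm.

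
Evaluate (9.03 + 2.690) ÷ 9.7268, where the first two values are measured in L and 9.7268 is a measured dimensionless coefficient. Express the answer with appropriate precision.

9.03 L + 2.690 L = 11.720 L; the sum is limited to 2 decimal places (4 s.f.).
Carrying full precision, 11.720 ÷ 9.7268 = 1.20491836986… L; 9.7268 has 5 s.f., so the result keeps min(4, 5) = 4 s.f.
Rounded to 4 significant figures: 1.205 L.

1.205 L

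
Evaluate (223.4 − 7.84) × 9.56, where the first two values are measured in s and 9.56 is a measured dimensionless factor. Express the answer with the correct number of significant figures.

2.06 × 10^3 s

223.4 s − 7.84 s = 215.56 s; the difference is limited to 1 decimal place (4 s.f.).
Carrying full precision, 215.56 × 9.56 = 2060.7536 s; 9.56 has 3 s.f., so the result keeps min(4, 3) = 3 s.f.
Rounded to 3 significant figures: 2.06 × 10^3 s.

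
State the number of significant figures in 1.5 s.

1.5: every digit is nonzero and significant.

2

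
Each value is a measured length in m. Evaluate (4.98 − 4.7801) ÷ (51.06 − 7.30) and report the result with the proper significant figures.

0.0046

4.98 − 4.7801 = 0.1999, limited to 2 d.p. → 2 s.f.; 51.06 − 7.30 = 43.76, limited to 2 d.p. → 4 s.f.
Carrying full precision, 0.1999 ÷ 43.76 = 0.00456809872029…; keep min(2, 4) = 2 s.f.
Rounded to 2 significant figures: 0.0046.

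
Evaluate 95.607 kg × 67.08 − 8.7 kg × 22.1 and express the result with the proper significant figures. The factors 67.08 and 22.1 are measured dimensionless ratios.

6.22 × 10^3 kg

95.607 × 67.08 = 6413.31756 → 6413 kg (4 s.f., last digit at the 10^0 place).
8.7 × 22.1 = 192.27 → 1.9 × 10^2 kg (2 s.f., last digit at the 10^1 place).
Difference: 6221.04756 kg; keep the coarser place, 10^1.
Result: 6.22 × 10^3 kg.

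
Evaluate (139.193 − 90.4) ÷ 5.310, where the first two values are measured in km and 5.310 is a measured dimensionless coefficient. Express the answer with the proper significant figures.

9.19 km

139.193 km − 90.4 km = 48.793 km; the difference is limited to 1 decimal place (3 s.f.).
Carrying full precision, 48.793 ÷ 5.310 = 9.18888888889… km; 5.310 has 4 s.f., so the result keeps min(3, 4) = 3 s.f.
Rounded to 3 significant figures: 9.19 km.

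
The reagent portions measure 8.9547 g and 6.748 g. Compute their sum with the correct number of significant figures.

15.703 g

8.9547 g + 6.748 g = 15.7027 g.
Addition/subtraction keeps the fewest decimal places: 8.9547 → 4 decimal places, 6.748 → 3 decimal places; limit is 3.
Rounded to 3 decimal places: 15.703 g.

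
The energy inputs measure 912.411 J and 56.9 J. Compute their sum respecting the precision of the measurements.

912.411 J + 56.9 J = 969.311 J.
Addition/subtraction keeps the fewest decimal places: 912.411 → 3 decimal places, 56.9 → 1 decimal place; limit is 1.
Rounded to 1 decimal place: 969.3 J.

969.3 J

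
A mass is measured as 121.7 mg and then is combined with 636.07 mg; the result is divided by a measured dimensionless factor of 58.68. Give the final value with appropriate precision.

121.7 mg + 636.07 mg = 757.77 mg; the sum is limited to 1 decimal place (4 s.f.).
Carrying full precision, 757.77 ÷ 58.68 = 12.913599182… mg; 58.68 has 4 s.f., so the result keeps min(4, 4) = 4 s.f.
Rounded to 4 significant figures: 12.91 mg.

12.91 mg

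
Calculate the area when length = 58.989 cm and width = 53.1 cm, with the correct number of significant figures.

area = 58.989 cm × 53.1 cm = 3132.3159 cm².
58.989 has 5 significant figures; 53.1 has 3.
Division/multiplication keeps the fewest: 3 significant figures.
Rounded: 3.13 × 10^3 cm².

3.13 × 10^3 cm²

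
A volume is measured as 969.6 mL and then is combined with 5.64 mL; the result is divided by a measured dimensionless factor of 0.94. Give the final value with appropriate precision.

1.0 × 10^3 mL

969.6 mL + 5.64 mL = 975.24 mL; the sum is limited to 1 decimal place (4 s.f.).
Carrying full precision, 975.24 ÷ 0.94 = 1037.4893617… mL; 0.94 has 2 s.f., so the result keeps min(4, 2) = 2 s.f.
Rounded to 2 significant figures: 1.0 × 10^3 mL.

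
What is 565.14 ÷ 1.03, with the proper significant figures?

5.49 × 10^2

565.14 ÷ 1.03 = 548.67961165…
Multiplication/division keeps the fewest significant figures: 565.14 → 5 s.f., 1.03 → 3 s.f.; limit is 3.
Rounded to 3 significant figures: 5.49 × 10^2.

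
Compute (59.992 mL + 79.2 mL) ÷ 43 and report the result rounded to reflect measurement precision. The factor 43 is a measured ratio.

3.2 mL

59.992 mL + 79.2 mL = 139.192 mL; the sum is limited to 1 decimal place (4 s.f.).
Carrying full precision, 139.192 ÷ 43 = 3.23702325581… mL; 43 has 2 s.f., so the result keeps min(4, 2) = 2 s.f.
Rounded to 2 significant figures: 3.2 mL.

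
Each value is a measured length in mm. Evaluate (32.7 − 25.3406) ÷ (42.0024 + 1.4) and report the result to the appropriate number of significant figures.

0.17

32.7 − 25.3406 = 7.3594, limited to 1 d.p. → 2 s.f.; 42.0024 + 1.4 = 43.4024, limited to 1 d.p. → 3 s.f.
Carrying full precision, 7.3594 ÷ 43.4024 = 0.169562051868…; keep min(2, 3) = 2 s.f.
Rounded to 2 significant figures: 0.17.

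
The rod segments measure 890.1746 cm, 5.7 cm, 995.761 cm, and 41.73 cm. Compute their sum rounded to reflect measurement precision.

1933.4 cm

890.1746 cm + 5.7 cm + 995.761 cm + 41.73 cm = 1933.3656 cm.
Addition/subtraction keeps the fewest decimal places: 890.1746 → 4 decimal places, 5.7 → 1 decimal place, 995.761 → 3 decimal places, 41.73 → 2 decimal places; limit is 1.
Rounded to 1 decimal place: 1933.4 cm.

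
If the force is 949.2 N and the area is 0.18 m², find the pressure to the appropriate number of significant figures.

pressure = 949.2 N ÷ 0.18 m² = 5273.33333333… Pa.
949.2 has 4 significant figures; 0.18 has 2.
Division/multiplication keeps the fewest: 2 significant figures.
Rounded: 5.3 × 10³ Pa.

5.3 × 10³ Pa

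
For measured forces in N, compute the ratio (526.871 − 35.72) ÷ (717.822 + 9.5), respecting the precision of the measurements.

0.6753

526.871 − 35.72 = 491.151, limited to 2 d.p. → 5 s.f.; 717.822 + 9.5 = 727.322, limited to 1 d.p. → 4 s.f.
Carrying full precision, 491.151 ÷ 727.322 = 0.675286874314…; keep min(5, 4) = 4 s.f.
Rounded to 4 significant figures: 0.6753.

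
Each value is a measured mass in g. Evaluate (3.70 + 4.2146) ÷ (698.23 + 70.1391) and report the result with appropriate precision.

3.70 + 4.2146 = 7.9146, limited to 2 d.p. → 3 s.f.; 698.23 + 70.1391 = 768.3691, limited to 2 d.p. → 5 s.f.
Carrying full precision, 7.9146 ÷ 768.3691 = 0.0103005183316…; keep min(3, 5) = 3 s.f.
Rounded to 3 significant figures: 0.0103.

0.0103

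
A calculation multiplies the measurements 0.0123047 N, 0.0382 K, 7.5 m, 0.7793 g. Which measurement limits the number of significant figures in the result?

7.5 m

0.0123047 N → 6 s.f.; 0.0382 K → 3 s.f.; 7.5 m → 2 s.f.; 0.7793 g → 4 s.f.
The fewest is 2 significant figures, from 7.5 m.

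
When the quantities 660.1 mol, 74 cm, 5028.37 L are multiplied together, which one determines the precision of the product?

74 cm

660.1 mol → 4 s.f.; 74 cm → 2 s.f.; 5028.37 L → 6 s.f.
The fewest is 2 significant figures, from 74 cm.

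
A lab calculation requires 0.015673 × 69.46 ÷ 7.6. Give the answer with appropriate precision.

0.015673 × 69.46 ÷ 7.6 = 0.143242971053…
Multiplication/division keeps the fewest significant figures: 0.015673 → 5 s.f., 69.46 → 4 s.f., 7.6 → 2 s.f.; limit is 2.
Rounded to 2 significant figures: 0.14.

0.14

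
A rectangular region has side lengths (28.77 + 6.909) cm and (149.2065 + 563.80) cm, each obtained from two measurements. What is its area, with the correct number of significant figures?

2.544 × 10⁴ cm²

28.77 + 6.909 = 35.679, limited to 2 d.p. → 4 s.f.; 149.2065 + 563.80 = 713.0065, limited to 2 d.p. → 5 s.f.
Carrying full precision, 35.679 × 713.0065 = 25439.3589135; keep min(4, 5) = 4 s.f.
Rounded to 4 significant figures: 2.544 × 10⁴ cm².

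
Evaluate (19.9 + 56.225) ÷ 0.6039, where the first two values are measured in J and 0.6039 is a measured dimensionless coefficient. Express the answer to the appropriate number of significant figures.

126 J

19.9 J + 56.225 J = 76.125 J; the sum is limited to 1 decimal place (3 s.f.).
Carrying full precision, 76.125 ÷ 0.6039 = 126.055638351… J; 0.6039 has 4 s.f., so the result keeps min(3, 4) = 3 s.f.
Rounded to 3 significant figures: 126 J.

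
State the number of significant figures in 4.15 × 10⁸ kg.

3

4.15 × 10⁸: in scientific notation every digit of the coefficient is significant.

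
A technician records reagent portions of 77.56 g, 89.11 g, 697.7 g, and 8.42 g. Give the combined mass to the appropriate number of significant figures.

77.56 g + 89.11 g + 697.7 g + 8.42 g = 872.79 g.
Addition/subtraction keeps the fewest decimal places: 77.56 → 2 decimal places, 89.11 → 2 decimal places, 697.7 → 1 decimal place, 8.42 → 2 decimal places; limit is 1.
Rounded to 1 decimal place: 872.8 g.

872.8 g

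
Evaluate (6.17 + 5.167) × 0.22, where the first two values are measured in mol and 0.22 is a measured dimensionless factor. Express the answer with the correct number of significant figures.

2.5 mol

6.17 mol + 5.167 mol = 11.337 mol; the sum is limited to 2 decimal places (4 s.f.).
Carrying full precision, 11.337 × 0.22 = 2.49414 mol; 0.22 has 2 s.f., so the result keeps min(4, 2) = 2 s.f.
Rounded to 2 significant figures: 2.5 mol.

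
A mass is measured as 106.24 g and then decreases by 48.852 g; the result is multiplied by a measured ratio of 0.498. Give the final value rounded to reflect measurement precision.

106.24 g − 48.852 g = 57.388 g; the difference is limited to 2 decimal places (4 s.f.).
Carrying full precision, 57.388 × 0.498 = 28.579224 g; 0.498 has 3 s.f., so the result keeps min(4, 3) = 3 s.f.
Rounded to 3 significant figures: 28.6 g.

28.6 g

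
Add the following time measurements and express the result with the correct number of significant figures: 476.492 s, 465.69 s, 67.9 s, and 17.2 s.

476.492 s + 465.69 s + 67.9 s + 17.2 s = 1027.282 s.
Addition/subtraction keeps the fewest decimal places: 476.492 → 3 decimal places, 465.69 → 2 decimal places, 67.9 → 1 decimal place, 17.2 → 1 decimal place; limit is 1.
Rounded to 1 decimal place: 1027.3 s.

1027.3 s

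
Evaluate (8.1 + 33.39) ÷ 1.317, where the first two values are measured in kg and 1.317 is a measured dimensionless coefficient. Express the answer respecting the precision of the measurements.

31.5 kg

8.1 kg + 33.39 kg = 41.49 kg; the sum is limited to 1 decimal place (3 s.f.).
Carrying full precision, 41.49 ÷ 1.317 = 31.5034168565… kg; 1.317 has 4 s.f., so the result keeps min(3, 4) = 3 s.f.
Rounded to 3 significant figures: 31.5 kg.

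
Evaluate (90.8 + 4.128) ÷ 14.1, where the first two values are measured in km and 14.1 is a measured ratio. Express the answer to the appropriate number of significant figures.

90.8 km + 4.128 km = 94.928 km; the sum is limited to 1 decimal place (3 s.f.).
Carrying full precision, 94.928 ÷ 14.1 = 6.7324822695… km; 14.1 has 3 s.f., so the result keeps min(3, 3) = 3 s.f.
Rounded to 3 significant figures: 6.73 km.

6.73 km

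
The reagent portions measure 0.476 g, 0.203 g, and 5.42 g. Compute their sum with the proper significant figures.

0.476 g + 0.203 g + 5.42 g = 6.099 g.
Addition/subtraction keeps the fewest decimal places: 0.476 → 3 decimal places, 0.203 → 3 decimal places, 5.42 → 2 decimal places; limit is 2.
Rounded to 2 decimal places: 6.10 g.

6.10 g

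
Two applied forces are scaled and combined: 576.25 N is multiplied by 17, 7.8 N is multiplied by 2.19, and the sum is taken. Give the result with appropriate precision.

9.8 × 10³ N

576.25 × 17 = 9796.25 → 9.8 × 10³ N (2 s.f., last digit at the 10^2 place).
7.8 × 2.19 = 17.082 → 17 N (2 s.f., last digit at the 10^0 place).
Sum: 9813.332 N; keep the coarser place, 10^2.
Result: 9.8 × 10³ N.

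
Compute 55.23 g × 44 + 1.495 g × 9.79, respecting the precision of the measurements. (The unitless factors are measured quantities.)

55.23 × 44 = 2430.12 → 2.4 × 10^3 g (2 s.f., last digit at the 10^2 place).
1.495 × 9.79 = 14.63605 → 14.6 g (3 s.f., last digit at the 10^-1 place).
Sum: 2444.75605 g; keep the coarser place, 10^2.
Result: 2.4 × 10^3 g.

2.4 × 10^3 g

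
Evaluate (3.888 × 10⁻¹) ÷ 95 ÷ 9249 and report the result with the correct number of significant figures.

(3.888 × 10⁻¹) ÷ 95 ÷ 9249 = 4.42494494426 × 10^-7…
Multiplication/division keeps the fewest significant figures: 3.888 × 10⁻¹ → 4 s.f., 95 → 2 s.f., 9249 → 4 s.f.; limit is 2.
Rounded to 2 significant figures: 4.4 × 10⁻⁷.

4.4 × 10⁻⁷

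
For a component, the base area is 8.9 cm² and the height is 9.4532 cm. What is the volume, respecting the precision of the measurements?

84 cm³

volume = 8.9 cm² × 9.4532 cm = 84.13348 cm³.
8.9 has 2 significant figures; 9.4532 has 5.
Division/multiplication keeps the fewest: 2 significant figures.
Rounded: 84 cm³.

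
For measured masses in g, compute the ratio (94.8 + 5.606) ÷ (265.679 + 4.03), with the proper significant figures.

0.3723

94.8 + 5.606 = 100.406, limited to 1 d.p. → 4 s.f.; 265.679 + 4.03 = 269.709, limited to 2 d.p. → 5 s.f.
Carrying full precision, 100.406 ÷ 269.709 = 0.372275304124…; keep min(4, 5) = 4 s.f.
Rounded to 4 significant figures: 0.3723.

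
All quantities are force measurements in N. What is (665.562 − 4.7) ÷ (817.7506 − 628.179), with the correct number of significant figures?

665.562 − 4.7 = 660.862, limited to 1 d.p. → 4 s.f.; 817.7506 − 628.179 = 189.5716, limited to 3 d.p. → 6 s.f.
Carrying full precision, 660.862 ÷ 189.5716 = 3.48608124846…; keep min(4, 6) = 4 s.f.
Rounded to 4 significant figures: 3.486.

3.486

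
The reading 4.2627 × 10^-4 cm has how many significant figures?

4.2627 × 10^-4: in scientific notation every digit of the coefficient is significant.

5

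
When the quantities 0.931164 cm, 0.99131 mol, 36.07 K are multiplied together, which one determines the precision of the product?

0.931164 cm → 6 s.f.; 0.99131 mol → 5 s.f.; 36.07 K → 4 s.f.
The fewest is 4 significant figures, from 36.07 K.

36.07 K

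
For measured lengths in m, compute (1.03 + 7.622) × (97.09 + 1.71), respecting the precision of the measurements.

855 m²

1.03 + 7.622 = 8.652, limited to 2 d.p. → 3 s.f.; 97.09 + 1.71 = 98.80, limited to 2 d.p. → 4 s.f.
Carrying full precision, 8.652 × 98.80 = 854.8176; keep min(3, 4) = 3 s.f.
Rounded to 3 significant figures: 855 m².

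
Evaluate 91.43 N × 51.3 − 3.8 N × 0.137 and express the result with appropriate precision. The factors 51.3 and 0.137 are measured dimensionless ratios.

91.43 × 51.3 = 4690.359 → 4.69 × 10³ N (3 s.f., last digit at the 10^1 place).
3.8 × 0.137 = 0.5206 → 0.52 N (2 s.f., last digit at the 10^-2 place).
Difference: 4689.8384 N; keep the coarser place, 10^1.
Result: 4.69 × 10³ N.

4.69 × 10³ N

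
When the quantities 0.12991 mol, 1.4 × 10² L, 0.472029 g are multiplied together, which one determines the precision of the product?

0.12991 mol → 5 s.f.; 1.4 × 10² L → 2 s.f.; 0.472029 g → 6 s.f.
The fewest is 2 significant figures, from 1.4 × 10² L.

1.4 × 10² L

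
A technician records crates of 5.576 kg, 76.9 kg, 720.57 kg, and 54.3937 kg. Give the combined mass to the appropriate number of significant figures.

5.576 kg + 76.9 kg + 720.57 kg + 54.3937 kg = 857.4397 kg.
Addition/subtraction keeps the fewest decimal places: 5.576 → 3 decimal places, 76.9 → 1 decimal place, 720.57 → 2 decimal places, 54.3937 → 4 decimal places; limit is 1.
Rounded to 1 decimal place: 857.4 kg.

857.4 kg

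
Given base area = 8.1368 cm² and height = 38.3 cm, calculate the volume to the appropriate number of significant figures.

312 cm³

volume = 8.1368 cm² × 38.3 cm = 311.63944 cm³.
8.1368 has 5 significant figures; 38.3 has 3.
Division/multiplication keeps the fewest: 3 significant figures.
Rounded: 312 cm³.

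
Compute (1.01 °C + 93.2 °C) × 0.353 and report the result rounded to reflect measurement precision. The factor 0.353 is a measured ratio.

1.01 °C + 93.2 °C = 94.21 °C; the sum is limited to 1 decimal place (3 s.f.).
Carrying full precision, 94.21 × 0.353 = 33.25613 °C; 0.353 has 3 s.f., so the result keeps min(3, 3) = 3 s.f.
Rounded to 3 significant figures: 33.3 °C.

33.3 °C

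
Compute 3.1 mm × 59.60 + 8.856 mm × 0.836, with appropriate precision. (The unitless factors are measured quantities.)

3.1 × 59.60 = 184.76 → 1.8 × 10² mm (2 s.f., last digit at the 10^1 place).
8.856 × 0.836 = 7.403616 → 7.40 mm (3 s.f., last digit at the 10^-2 place).
Sum: 192.163616 mm; keep the coarser place, 10^1.
Result: 1.9 × 10² mm.

1.9 × 10² mm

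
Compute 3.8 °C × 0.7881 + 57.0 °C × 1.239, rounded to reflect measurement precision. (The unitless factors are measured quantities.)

3.8 × 0.7881 = 2.99478 → 3.0 °C (2 s.f., last digit at the 10^-1 place).
57.0 × 1.239 = 70.623 → 70.6 °C (3 s.f., last digit at the 10^-1 place).
Sum: 73.61778 °C; keep the coarser place, 10^-1.
Result: 73.6 °C.

73.6 °C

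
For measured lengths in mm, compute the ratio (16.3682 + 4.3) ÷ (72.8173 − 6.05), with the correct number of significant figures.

16.3682 + 4.3 = 20.6682, limited to 1 d.p. → 3 s.f.; 72.8173 − 6.05 = 66.7673, limited to 2 d.p. → 4 s.f.
Carrying full precision, 20.6682 ÷ 66.7673 = 0.309555725632…; keep min(3, 4) = 3 s.f.
Rounded to 3 significant figures: 3.10 × 10^-1.

3.10 × 10^-1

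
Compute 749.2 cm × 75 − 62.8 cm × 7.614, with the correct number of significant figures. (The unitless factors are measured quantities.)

749.2 × 75 = 56190 → 5.6 × 10⁴ cm (2 s.f., last digit at the 10^3 place).
62.8 × 7.614 = 478.1592 → 478 cm (3 s.f., last digit at the 10^0 place).
Difference: 55711.8408 cm; keep the coarser place, 10^3.
Result: 5.6 × 10⁴ cm.

5.6 × 10⁴ cm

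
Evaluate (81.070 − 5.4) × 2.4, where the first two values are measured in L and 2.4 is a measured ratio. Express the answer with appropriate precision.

81.070 L − 5.4 L = 75.670 L; the difference is limited to 1 decimal place (3 s.f.).
Carrying full precision, 75.670 × 2.4 = 181.608 L; 2.4 has 2 s.f., so the result keeps min(3, 2) = 2 s.f.
Rounded to 2 significant figures: 1.8 × 10² L.

1.8 × 10² L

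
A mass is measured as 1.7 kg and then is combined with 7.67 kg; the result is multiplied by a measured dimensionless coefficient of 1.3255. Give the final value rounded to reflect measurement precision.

12 kg

1.7 kg + 7.67 kg = 9.37 kg; the sum is limited to 1 decimal place (2 s.f.).
Carrying full precision, 9.37 × 1.3255 = 12.419935 kg; 1.3255 has 5 s.f., so the result keeps min(2, 5) = 2 s.f.
Rounded to 2 significant figures: 12 kg.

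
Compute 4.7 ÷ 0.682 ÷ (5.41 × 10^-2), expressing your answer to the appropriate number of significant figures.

1.3 × 10^2

4.7 ÷ 0.682 ÷ (5.41 × 10^-2) = 127.384391889…
Multiplication/division keeps the fewest significant figures: 4.7 → 2 s.f., 0.682 → 3 s.f., 5.41 × 10^-2 → 3 s.f.; limit is 2.
Rounded to 2 significant figures: 1.3 × 10^2.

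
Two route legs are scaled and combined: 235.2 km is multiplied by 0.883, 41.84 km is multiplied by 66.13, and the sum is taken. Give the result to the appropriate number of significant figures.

235.2 × 0.883 = 207.6816 → 208 km (3 s.f., last digit at the 10^0 place).
41.84 × 66.13 = 2766.8792 → 2.767 × 10³ km (4 s.f., last digit at the 10^0 place).
Sum: 2974.5608 km; keep the coarser place, 10^0.
Result: 2975 km.

2975 km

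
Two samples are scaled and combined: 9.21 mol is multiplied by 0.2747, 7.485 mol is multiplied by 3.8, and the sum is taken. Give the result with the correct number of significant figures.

9.21 × 0.2747 = 2.529987 → 2.53 mol (3 s.f., last digit at the 10^-2 place).
7.485 × 3.8 = 28.443 → 28 mol (2 s.f., last digit at the 10^0 place).
Sum: 30.972987 mol; keep the coarser place, 10^0.
Result: 31 mol.

31 mol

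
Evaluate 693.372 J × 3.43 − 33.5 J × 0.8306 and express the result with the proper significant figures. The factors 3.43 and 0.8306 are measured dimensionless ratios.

693.372 × 3.43 = 2378.26596 → 2.38 × 10³ J (3 s.f., last digit at the 10^1 place).
33.5 × 0.8306 = 27.8251 → 27.8 J (3 s.f., last digit at the 10^-1 place).
Difference: 2350.44086 J; keep the coarser place, 10^1.
Result: 2.35 × 10³ J.

2.35 × 10³ J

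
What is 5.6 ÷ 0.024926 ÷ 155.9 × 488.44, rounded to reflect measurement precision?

5.6 ÷ 0.024926 ÷ 155.9 × 488.44 = 703.883109141…
Multiplication/division keeps the fewest significant figures: 5.6 → 2 s.f., 0.024926 → 5 s.f., 155.9 → 4 s.f., 488.44 → 5 s.f.; limit is 2.
Rounded to 2 significant figures: 7.0 × 10^2.

7.0 × 10^2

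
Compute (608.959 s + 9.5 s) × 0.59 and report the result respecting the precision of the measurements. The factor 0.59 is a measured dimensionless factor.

608.959 s + 9.5 s = 618.459 s; the sum is limited to 1 decimal place (4 s.f.).
Carrying full precision, 618.459 × 0.59 = 364.89081 s; 0.59 has 2 s.f., so the result keeps min(4, 2) = 2 s.f.
Rounded to 2 significant figures: 3.6 × 10² s.

3.6 × 10² s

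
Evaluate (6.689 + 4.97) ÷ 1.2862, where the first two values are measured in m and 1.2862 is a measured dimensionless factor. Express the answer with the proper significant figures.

9.065 m

6.689 m + 4.97 m = 11.659 m; the sum is limited to 2 decimal places (4 s.f.).
Carrying full precision, 11.659 ÷ 1.2862 = 9.06468667392… m; 1.2862 has 5 s.f., so the result keeps min(4, 5) = 4 s.f.
Rounded to 4 significant figures: 9.065 m.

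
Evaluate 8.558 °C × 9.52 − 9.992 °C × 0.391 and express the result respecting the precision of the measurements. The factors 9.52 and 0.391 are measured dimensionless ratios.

8.558 × 9.52 = 81.47216 → 81.5 °C (3 s.f., last digit at the 10^-1 place).
9.992 × 0.391 = 3.906872 → 3.91 °C (3 s.f., last digit at the 10^-2 place).
Difference: 77.565288 °C; keep the coarser place, 10^-1.
Result: 77.6 °C.

77.6 °C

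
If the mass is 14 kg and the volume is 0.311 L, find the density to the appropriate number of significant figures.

45 kg/L

density = 14 kg ÷ 0.311 L = 45.0160771704… kg/L.
14 has 2 significant figures; 0.311 has 3.
Division/multiplication keeps the fewest: 2 significant figures.
Rounded: 45 kg/L.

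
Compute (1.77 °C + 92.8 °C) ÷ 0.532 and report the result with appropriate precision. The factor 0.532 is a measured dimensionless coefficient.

178 °C

1.77 °C + 92.8 °C = 94.57 °C; the sum is limited to 1 decimal place (3 s.f.).
Carrying full precision, 94.57 ÷ 0.532 = 177.763157895… °C; 0.532 has 3 s.f., so the result keeps min(3, 3) = 3 s.f.
Rounded to 3 significant figures: 178 °C.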